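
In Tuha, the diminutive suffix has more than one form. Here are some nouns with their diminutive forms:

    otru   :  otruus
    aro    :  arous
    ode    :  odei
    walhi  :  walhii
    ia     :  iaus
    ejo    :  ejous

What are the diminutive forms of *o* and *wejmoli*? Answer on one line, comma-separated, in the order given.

The suffix is conditioned by the last vowel: -i when the last vowel of the stem is a front vowel (*ode*, *walhi*); -us when the last vowel of the stem is a back vowel (*otru*, *aro*, *ia*, *ejo*).
The last vowel of *o* is /o/, which is a back vowel, so the suffix is -us, giving *ous*.
*wejmoli* — last vowel /i/ (a front vowel) → -i → *wejmolii*.

ous, wejmolii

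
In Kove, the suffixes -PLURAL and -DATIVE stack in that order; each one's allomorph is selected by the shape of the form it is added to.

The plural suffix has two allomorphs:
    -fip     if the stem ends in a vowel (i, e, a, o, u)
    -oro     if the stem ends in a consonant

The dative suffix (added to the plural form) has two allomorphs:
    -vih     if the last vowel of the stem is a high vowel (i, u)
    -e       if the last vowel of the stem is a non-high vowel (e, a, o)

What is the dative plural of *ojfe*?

ojfefipvih

Since the final sound of *ojfe* is /e/ (a vowel), it takes -fip, giving *ojfefip*.
The last vowel of the plural form *ojfefip* is /i/, which is a high vowel, so the dative suffix is -vih, giving *ojfefipvih*.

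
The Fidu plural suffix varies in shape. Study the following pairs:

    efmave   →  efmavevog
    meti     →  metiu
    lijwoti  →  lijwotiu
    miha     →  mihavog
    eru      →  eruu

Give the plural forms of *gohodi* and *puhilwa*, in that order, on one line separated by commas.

Looking at the last vowel of each stem: -u when the last vowel of the stem is a high vowel (*meti*, *lijwoti*, *eru*); -vog when the last vowel of the stem is a non-high vowel (*efmave*, *miha*).
*gohodi*: last vowel = /i/, a high vowel → -u → *gohodiu*.
*puhilwa*: last vowel = /a/, a non-high vowel → -vog → *puhilwavog*.

gohodiu, puhilwavog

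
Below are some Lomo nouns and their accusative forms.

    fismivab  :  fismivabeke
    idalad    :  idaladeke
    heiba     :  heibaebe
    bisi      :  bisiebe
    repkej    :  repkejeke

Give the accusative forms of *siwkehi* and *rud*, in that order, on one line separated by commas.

The pattern is consonant vs. vowel: -eke when the stem ends in a consonant (*fismivab*, *idalad*, *repkej*); -ebe when the stem ends in a vowel (*heiba*, *bisi*).
*siwkehi* — final sound /i/ (a vowel) → -ebe → *siwkehiebe*.
*rud*: final sound = /d/, a consonant → -eke → *rudeke*.

siwkehiebe, rudeke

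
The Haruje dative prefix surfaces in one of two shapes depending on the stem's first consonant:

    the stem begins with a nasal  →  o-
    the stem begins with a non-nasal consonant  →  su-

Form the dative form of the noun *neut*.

oneut

*neut* — first consonant /n/ (a nasal) → o- → *oneut*.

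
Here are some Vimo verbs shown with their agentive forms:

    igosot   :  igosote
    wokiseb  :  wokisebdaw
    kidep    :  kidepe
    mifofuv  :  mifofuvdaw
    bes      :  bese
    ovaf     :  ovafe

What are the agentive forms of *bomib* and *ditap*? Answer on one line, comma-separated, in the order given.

bomibdaw, ditape

Looking at the final consonant of each stem: -e when the stem ends in a voiceless consonant (*igosot*, *kidep*, *bes*, *ovaf*); -daw when the stem ends in a voiced consonant (*wokiseb*, *mifofuv*).
The final consonant of *bomib* is /b/, which is voiced, so the suffix is -daw, giving *bomibdaw*.
*ditap*: final consonant = /p/, voiceless → -e → *ditape*.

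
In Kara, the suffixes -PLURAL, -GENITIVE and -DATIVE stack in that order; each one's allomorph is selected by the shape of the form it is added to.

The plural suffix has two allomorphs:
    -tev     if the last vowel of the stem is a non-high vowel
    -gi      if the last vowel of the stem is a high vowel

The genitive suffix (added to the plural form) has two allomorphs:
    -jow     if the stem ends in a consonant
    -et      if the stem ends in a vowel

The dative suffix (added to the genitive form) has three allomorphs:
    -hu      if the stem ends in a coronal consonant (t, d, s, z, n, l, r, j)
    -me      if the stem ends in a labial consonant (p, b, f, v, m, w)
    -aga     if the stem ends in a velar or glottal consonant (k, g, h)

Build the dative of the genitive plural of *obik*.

The last vowel of *obik* is /i/, which is a high vowel, so the plural suffix is -gi, giving *obikgi*.
The final sound of the plural form *obikgi* is /i/, which is a vowel, so the genitive suffix is -et, giving *obikgiet*.
Since the final consonant of the genitive form *obikgiet* is /t/ (coronal), it takes -hu, giving *obikgiethu*.

obikgiethu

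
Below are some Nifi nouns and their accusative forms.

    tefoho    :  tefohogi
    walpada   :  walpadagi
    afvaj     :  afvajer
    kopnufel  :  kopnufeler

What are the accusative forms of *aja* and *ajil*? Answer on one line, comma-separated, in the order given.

ajagi, ajiler

Looking at the final sound of each stem: -er when the stem ends in a consonant (*afvaj*, *kopnufel*); -gi when the stem ends in a vowel (*tefoho*, *walpada*).
*aja* — final sound /a/ (a vowel) → -gi → *ajagi*.
*ajil* — final sound /l/ (a consonant) → -er → *ajiler*.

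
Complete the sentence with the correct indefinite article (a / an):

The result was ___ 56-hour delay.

The indefinite article is chosen by the initial *sound* of the following word, not its spelling.
The number *56* is spoken "fifty-…", beginning with /ˈfɪfti/ — a consonant sound.
So the article is *a*: The result was a 56-hour delay.

a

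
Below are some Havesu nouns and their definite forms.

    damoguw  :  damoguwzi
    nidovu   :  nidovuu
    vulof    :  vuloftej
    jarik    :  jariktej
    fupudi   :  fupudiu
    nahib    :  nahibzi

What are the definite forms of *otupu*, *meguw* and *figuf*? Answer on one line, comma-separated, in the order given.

otupuu, meguwzi, figuftej

Looking at the final sound of each stem: -tej when the stem ends in a voiceless consonant (*vulof*, *jarik*); -zi when the stem ends in a voiced consonant (*damoguw*, *nahib*); -u when the stem ends in a vowel (*nidovu*, *fupudi*).
*otupu*: final sound = /u/, a vowel → -u → *otupuu*.
The final sound of *meguw* is /w/, which is a voiced consonant, so the suffix is -zi, giving *meguwzi*.
Since the final sound of *figuf* is /f/ (a voiceless consonant), it takes -tej, giving *figuftej*.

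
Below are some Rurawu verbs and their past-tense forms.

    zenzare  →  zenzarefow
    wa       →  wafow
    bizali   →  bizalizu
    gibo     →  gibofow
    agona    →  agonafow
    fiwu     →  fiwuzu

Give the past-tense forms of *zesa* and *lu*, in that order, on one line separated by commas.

Looking at the last vowel of each stem: -zu when the last vowel of the stem is a high vowel (*bizali*, *fiwu*); -fow when the last vowel of the stem is a non-high vowel (*zenzare*, *wa*, *gibo*, *agona*).
*zesa* — last vowel /a/ (a non-high vowel) → -fow → *zesafow*.
*lu*: last vowel = /u/, a high vowel → -zu → *luzu*.

zesafow, luzu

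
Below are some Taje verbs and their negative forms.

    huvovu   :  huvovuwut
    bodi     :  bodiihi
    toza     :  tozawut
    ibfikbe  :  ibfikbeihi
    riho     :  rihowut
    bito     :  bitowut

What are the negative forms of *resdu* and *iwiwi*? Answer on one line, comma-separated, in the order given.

The pattern is front/back vowel harmony: -ihi when the last vowel of the stem is a front vowel (*bodi*, *ibfikbe*); -wut when the last vowel of the stem is a back vowel (*huvovu*, *toza*, *riho*, *bito*).
The last vowel of *resdu* is /u/, which is a back vowel, so the suffix is -wut, giving *resduwut*.
Since the last vowel of *iwiwi* is /i/ (a front vowel), it takes -ihi, giving *iwiwiihi*.

resduwut, iwiwiihi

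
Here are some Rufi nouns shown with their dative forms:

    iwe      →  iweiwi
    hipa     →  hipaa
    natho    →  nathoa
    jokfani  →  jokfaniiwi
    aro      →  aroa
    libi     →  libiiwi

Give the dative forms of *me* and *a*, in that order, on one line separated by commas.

The suffix is conditioned by the last vowel: -iwi when the last vowel of the stem is a front vowel (*iwe*, *jokfani*, *libi*); -a when the last vowel of the stem is a back vowel (*hipa*, *natho*, *aro*).
*me*: last vowel = /e/, a front vowel → -iwi → *meiwi*.
The last vowel of *a* is /a/, which is a back vowel, so the suffix is -a, giving *aa*.

meiwi, aa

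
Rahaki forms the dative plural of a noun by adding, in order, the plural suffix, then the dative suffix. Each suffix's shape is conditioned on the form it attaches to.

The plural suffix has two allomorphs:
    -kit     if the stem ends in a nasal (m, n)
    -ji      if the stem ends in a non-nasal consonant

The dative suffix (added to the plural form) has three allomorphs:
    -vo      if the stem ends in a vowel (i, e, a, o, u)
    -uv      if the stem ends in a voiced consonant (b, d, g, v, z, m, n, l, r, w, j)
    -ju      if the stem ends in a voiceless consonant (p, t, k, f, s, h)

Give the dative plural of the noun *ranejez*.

ranejezjivo

*ranejez* — final consonant /z/ (non-nasal) → -ji → *ranejezji*.
The plural form *ranejezji* — final sound /i/ (a vowel) → -vo → *ranejezjivo*.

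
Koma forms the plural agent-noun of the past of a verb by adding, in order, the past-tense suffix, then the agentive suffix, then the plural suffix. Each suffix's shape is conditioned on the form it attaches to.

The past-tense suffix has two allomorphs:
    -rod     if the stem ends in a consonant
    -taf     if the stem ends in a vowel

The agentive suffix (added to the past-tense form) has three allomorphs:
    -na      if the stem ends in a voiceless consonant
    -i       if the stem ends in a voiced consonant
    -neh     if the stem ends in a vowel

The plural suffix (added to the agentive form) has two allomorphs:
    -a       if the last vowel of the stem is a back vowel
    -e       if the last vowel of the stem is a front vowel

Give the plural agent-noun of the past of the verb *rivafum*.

*rivafum* — final sound /m/ (a consonant) → -rod → *rivafumrod*.
The past-tense form *rivafumrod* — final sound /d/ (a voiced consonant) → -i → *rivafumrodi*.
The last vowel of the agentive form *rivafumrodi* is /i/, which is a front vowel, so the plural suffix is -e, giving *rivafumrodie*.

rivafumrodie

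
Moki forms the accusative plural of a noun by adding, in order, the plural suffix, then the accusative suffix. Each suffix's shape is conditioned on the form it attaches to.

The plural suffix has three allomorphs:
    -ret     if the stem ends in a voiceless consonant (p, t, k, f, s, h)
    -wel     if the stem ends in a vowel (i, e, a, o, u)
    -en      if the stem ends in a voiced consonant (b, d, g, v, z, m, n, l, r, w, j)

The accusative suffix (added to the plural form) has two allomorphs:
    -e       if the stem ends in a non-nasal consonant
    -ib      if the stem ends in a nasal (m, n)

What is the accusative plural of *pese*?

*pese* — final sound /e/ (a vowel) → -wel → *pesewel*.
The plural form *pesewel* — final consonant /l/ (non-nasal) → -e → *pesewele*.

pesewele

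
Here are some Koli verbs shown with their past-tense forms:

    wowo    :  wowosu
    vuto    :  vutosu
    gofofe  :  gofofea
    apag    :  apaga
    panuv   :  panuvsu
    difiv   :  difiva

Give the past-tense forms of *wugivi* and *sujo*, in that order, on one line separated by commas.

Looking at the last vowel of each stem: -su when the last vowel of the stem is a rounded vowel (*wowo*, *vuto*, *panuv*); -a when the last vowel of the stem is an unrounded vowel (*gofofe*, *apag*, *difiv*).
*wugivi*: last vowel = /i/, an unrounded vowel → -a → *wugivia*.
The last vowel of *sujo* is /o/, which is a rounded vowel, so the suffix is -su, giving *sujosu*.

wugivia, sujosu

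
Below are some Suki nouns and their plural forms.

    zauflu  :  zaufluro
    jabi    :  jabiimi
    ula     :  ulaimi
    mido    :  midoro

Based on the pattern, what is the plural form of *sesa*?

The alternation tracks the last vowel of the stem — -ro when the last vowel of the stem is a rounded vowel (*zauflu*, *mido*); -imi when the last vowel of the stem is an unrounded vowel (*jabi*, *ula*).
Since the last vowel of *sesa* is /a/ (an unrounded vowel), it takes -imi, giving *sesaimi*.

sesaimi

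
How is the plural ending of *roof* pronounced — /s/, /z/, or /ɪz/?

/s/

The stem *roof* ends in a voiceless non-sibilant consonant.
The plural suffix surfaces as /ɪz/ after sibilants, /s/ after other voiceless consonants, and /z/ after other voiced sounds.
So the plural -s on *roof* is pronounced /s/.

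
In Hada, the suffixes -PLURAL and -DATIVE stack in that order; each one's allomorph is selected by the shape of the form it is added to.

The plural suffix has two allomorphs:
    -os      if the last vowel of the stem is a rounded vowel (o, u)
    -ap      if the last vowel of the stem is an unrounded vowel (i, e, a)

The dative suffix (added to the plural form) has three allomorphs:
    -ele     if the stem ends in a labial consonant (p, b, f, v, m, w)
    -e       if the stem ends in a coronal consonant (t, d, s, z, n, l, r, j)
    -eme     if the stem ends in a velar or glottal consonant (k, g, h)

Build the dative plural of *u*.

uose

*u* — last vowel /u/ (a rounded vowel) → -os → *uos*.
The final consonant of the plural form *uos* is /s/, which is coronal, so the dative suffix is -e, giving *uose*.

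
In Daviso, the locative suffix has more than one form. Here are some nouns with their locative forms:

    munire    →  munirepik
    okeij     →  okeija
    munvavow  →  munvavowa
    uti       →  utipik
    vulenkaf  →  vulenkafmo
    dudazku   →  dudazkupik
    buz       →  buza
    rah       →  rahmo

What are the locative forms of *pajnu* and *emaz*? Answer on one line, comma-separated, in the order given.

pajnupik, emaza

Looking at the final sound of each stem: -mo when the stem ends in a voiceless consonant (*vulenkaf*, *rah*); -a when the stem ends in a voiced consonant (*okeij*, *munvavow*, *buz*); -pik when the stem ends in a vowel (*munire*, *uti*, *dudazku*).
The final sound of *pajnu* is /u/, which is a vowel, so the suffix is -pik, giving *pajnupik*.
Since the final sound of *emaz* is /z/ (a voiced consonant), it takes -a, giving *emaza*.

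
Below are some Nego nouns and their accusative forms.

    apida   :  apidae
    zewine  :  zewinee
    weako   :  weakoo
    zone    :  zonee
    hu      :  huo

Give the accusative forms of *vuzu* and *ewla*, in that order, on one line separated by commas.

vuzuo, ewlae

The pattern is rounding harmony: -o when the last vowel of the stem is a rounded vowel (*weako*, *hu*); -e when the last vowel of the stem is an unrounded vowel (*apida*, *zewine*, *zone*).
*vuzu*: last vowel = /u/, a rounded vowel → -o → *vuzuo*.
*ewla*: last vowel = /a/, an unrounded vowel → -e → *ewlae*.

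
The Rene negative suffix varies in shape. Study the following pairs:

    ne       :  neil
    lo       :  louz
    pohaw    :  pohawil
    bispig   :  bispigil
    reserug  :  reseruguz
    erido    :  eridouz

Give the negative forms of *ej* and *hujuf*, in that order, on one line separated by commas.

ejil, hujufuz

The pattern is rounding harmony: -uz when the last vowel of the stem is a rounded vowel (*lo*, *reserug*, *erido*); -il when the last vowel of the stem is an unrounded vowel (*ne*, *pohaw*, *bispig*).
*ej* — last vowel /e/ (an unrounded vowel) → -il → *ejil*.
The last vowel of *hujuf* is /u/, which is a rounded vowel, so the suffix is -uz, giving *hujufuz*.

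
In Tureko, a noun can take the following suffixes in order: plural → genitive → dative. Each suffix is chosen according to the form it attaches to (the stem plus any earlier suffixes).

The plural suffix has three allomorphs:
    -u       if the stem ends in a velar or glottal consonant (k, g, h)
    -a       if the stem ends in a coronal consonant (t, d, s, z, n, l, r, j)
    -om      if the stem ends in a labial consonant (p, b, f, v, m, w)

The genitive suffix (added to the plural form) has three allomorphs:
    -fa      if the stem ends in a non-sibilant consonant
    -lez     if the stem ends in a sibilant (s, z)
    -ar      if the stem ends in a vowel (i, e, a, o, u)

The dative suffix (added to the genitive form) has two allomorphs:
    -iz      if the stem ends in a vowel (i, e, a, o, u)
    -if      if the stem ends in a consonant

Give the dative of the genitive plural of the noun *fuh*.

fuhuarif

*fuh* — final consonant /h/ (velar/glottal) → -u → *fuhu*.
The plural form *fuhu*: final sound = /u/, a vowel → -ar → *fuhuar*.
The genitive form *fuhuar*: final sound = /r/, a consonant → -if → *fuhuarif*.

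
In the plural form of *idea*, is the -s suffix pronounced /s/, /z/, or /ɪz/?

The stem *idea* ends in a voiced non-sibilant sound.
The plural suffix surfaces as /ɪz/ after sibilants, /s/ after other voiceless consonants, and /z/ after other voiced sounds.
So the plural -s on *idea* is pronounced /z/.

/z/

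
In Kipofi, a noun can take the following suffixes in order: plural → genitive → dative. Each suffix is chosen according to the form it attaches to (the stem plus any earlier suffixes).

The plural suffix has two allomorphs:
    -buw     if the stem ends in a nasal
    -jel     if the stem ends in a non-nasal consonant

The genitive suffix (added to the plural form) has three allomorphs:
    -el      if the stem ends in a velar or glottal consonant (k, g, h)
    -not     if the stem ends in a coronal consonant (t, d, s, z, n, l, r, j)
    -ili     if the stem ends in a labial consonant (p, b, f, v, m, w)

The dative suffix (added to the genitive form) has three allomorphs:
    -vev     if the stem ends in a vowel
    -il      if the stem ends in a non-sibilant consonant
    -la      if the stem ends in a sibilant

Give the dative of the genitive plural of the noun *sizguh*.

*sizguh* — final consonant /h/ (non-nasal) → -jel → *sizguhjel*.
The plural form *sizguhjel*: final consonant = /l/, coronal → -not → *sizguhjelnot*.
Since the final sound of the genitive form *sizguhjelnot* is /t/ (a non-sibilant consonant), it takes -il, giving *sizguhjelnotil*.

sizguhjelnotil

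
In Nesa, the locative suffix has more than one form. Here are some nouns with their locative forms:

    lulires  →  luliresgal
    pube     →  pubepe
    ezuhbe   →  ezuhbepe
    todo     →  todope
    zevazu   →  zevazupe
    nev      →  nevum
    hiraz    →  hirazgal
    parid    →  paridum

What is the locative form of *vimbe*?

The pattern is sibilance of the final sound: -gal when the stem ends in a sibilant (*lulires*, *hiraz*); -um when the stem ends in a non-sibilant consonant (*nev*, *parid*); -pe when the stem ends in a vowel (*pube*, *ezuhbe*, *todo*, *zevazu*).
The final sound of *vimbe* is /e/, which is a vowel, so the suffix is -pe, giving *vimbepe*.

vimbepe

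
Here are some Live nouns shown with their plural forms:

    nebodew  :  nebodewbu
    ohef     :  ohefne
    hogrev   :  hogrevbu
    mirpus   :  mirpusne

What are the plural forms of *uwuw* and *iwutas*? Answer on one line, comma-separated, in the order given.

uwuwbu, iwutasne

The pattern is voicing of the final consonant: -ne when the stem ends in a voiceless consonant (*ohef*, *mirpus*); -bu when the stem ends in a voiced consonant (*nebodew*, *hogrev*).
Since the final consonant of *uwuw* is /w/ (voiced), it takes -bu, giving *uwuwbu*.
*iwutas* — final consonant /s/ (voiceless) → -ne → *iwutasne*.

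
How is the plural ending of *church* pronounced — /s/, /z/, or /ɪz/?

/ɪz/

The stem *church* ends in a sibilant (/s, z, ʃ, ʒ, tʃ, dʒ/).
The plural suffix surfaces as /ɪz/ after sibilants, /s/ after other voiceless consonants, and /z/ after other voiced sounds.
So the plural -s on *church* is pronounced /ɪz/.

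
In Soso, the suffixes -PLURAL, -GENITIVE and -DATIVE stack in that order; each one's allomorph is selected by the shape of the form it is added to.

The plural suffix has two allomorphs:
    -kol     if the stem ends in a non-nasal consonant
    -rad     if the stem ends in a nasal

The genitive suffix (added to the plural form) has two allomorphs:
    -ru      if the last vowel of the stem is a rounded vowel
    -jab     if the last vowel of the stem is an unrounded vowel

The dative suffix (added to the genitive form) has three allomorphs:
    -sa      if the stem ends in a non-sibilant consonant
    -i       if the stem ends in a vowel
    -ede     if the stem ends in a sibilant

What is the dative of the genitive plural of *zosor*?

zosorkolrui

The final consonant of *zosor* is /r/, which is non-nasal, so the plural suffix is -kol, giving *zosorkol*.
The plural form *zosorkol* — last vowel /o/ (a rounded vowel) → -ru → *zosorkolru*.
The genitive form *zosorkolru* — final sound /u/ (a vowel) → -i → *zosorkolrui*.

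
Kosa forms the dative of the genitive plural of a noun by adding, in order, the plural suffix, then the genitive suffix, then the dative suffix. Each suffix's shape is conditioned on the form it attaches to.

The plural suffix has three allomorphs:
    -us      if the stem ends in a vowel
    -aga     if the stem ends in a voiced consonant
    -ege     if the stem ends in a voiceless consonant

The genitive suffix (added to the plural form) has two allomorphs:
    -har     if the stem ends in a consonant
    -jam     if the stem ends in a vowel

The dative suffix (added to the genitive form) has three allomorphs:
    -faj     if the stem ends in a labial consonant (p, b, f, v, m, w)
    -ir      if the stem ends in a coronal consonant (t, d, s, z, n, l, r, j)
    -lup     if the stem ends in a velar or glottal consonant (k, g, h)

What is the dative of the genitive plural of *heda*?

*heda* — final sound /a/ (a vowel) → -us → *hedaus*.
The plural form *hedaus* — final sound /s/ (a consonant) → -har → *hedaushar*.
Since the final consonant of the genitive form *hedaushar* is /r/ (coronal), it takes -ir, giving *hedausharir*.

hedausharir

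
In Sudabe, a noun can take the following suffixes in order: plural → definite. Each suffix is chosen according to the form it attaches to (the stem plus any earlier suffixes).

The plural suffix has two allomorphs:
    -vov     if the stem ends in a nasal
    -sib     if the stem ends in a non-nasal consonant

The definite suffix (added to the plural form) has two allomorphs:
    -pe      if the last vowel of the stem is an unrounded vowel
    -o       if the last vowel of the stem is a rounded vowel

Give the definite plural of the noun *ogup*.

Since the final consonant of *ogup* is /p/ (non-nasal), it takes -sib, giving *ogupsib*.
The plural form *ogupsib* — last vowel /i/ (an unrounded vowel) → -pe → *ogupsibpe*.

ogupsibpe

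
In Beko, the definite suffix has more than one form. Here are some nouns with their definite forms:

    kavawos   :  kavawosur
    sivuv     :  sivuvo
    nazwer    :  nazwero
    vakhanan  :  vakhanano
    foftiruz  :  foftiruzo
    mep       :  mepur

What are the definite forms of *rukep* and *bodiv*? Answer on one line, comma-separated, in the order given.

The suffix is conditioned by the final consonant: -ur when the stem ends in a voiceless consonant (*kavawos*, *mep*); -o when the stem ends in a voiced consonant (*sivuv*, *nazwer*, *vakhanan*, *foftiruz*).
*rukep* — final consonant /p/ (voiceless) → -ur → *rukepur*.
The final consonant of *bodiv* is /v/, which is voiced, so the suffix is -o, giving *bodivo*.

rukepur, bodivo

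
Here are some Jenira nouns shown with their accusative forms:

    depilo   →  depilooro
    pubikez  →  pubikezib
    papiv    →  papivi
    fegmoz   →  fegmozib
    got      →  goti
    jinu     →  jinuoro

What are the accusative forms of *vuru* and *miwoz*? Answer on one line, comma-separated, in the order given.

The pattern is sibilance of the final sound: -ib when the stem ends in a sibilant (*pubikez*, *fegmoz*); -i when the stem ends in a non-sibilant consonant (*papiv*, *got*); -oro when the stem ends in a vowel (*depilo*, *jinu*).
*vuru*: final sound = /u/, a vowel → -oro → *vuruoro*.
*miwoz*: final sound = /z/, a sibilant → -ib → *miwozib*.

vuruoro, miwozib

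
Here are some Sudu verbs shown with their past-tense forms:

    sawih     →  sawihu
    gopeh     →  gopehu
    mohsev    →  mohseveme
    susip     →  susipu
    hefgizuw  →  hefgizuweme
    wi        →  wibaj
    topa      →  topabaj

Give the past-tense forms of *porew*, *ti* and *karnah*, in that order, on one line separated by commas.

poreweme, tibaj, karnahu

The alternation tracks the final sound of the stem — -u when the stem ends in a voiceless consonant (*sawih*, *gopeh*, *susip*); -eme when the stem ends in a voiced consonant (*mohsev*, *hefgizuw*); -baj when the stem ends in a vowel (*wi*, *topa*).
The final sound of *porew* is /w/, which is a voiced consonant, so the suffix is -eme, giving *poreweme*.
*ti* — final sound /i/ (a vowel) → -baj → *tibaj*.
*karnah*: final sound = /h/, a voiceless consonant → -u → *karnahu*.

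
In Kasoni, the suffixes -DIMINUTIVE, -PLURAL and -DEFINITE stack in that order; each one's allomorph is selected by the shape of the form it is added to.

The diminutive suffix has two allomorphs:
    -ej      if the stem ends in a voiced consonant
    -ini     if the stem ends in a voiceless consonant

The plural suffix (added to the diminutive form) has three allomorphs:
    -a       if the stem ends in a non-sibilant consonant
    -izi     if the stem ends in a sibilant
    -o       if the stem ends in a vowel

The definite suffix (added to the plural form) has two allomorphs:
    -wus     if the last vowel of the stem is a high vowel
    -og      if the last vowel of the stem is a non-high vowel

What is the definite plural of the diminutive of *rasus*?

Since the final consonant of *rasus* is /s/ (voiceless), it takes -ini, giving *rasusini*.
Since the final sound of the diminutive form *rasusini* is /i/ (a vowel), it takes -o, giving *rasusinio*.
The plural form *rasusinio*: last vowel = /o/, a non-high vowel → -og → *rasusinioog*.

rasusinioog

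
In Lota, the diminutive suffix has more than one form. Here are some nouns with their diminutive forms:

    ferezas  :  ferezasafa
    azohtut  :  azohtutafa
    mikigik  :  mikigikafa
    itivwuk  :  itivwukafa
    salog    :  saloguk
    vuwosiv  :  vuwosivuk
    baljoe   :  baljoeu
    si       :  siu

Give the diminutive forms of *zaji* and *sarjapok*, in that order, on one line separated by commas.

The pattern is voicing of the final sound: -afa when the stem ends in a voiceless consonant (*ferezas*, *azohtut*, *mikigik*, *itivwuk*); -uk when the stem ends in a voiced consonant (*salog*, *vuwosiv*); -u when the stem ends in a vowel (*baljoe*, *si*).
*zaji*: final sound = /i/, a vowel → -u → *zajiu*.
Since the final sound of *sarjapok* is /k/ (a voiceless consonant), it takes -afa, giving *sarjapokafa*.

zajiu, sarjapokafa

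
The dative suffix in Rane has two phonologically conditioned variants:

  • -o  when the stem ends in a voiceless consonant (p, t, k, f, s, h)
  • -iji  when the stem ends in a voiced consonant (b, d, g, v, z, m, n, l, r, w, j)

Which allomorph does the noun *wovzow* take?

*wovzow*: final consonant = /w/, voiced → -iji.

-iji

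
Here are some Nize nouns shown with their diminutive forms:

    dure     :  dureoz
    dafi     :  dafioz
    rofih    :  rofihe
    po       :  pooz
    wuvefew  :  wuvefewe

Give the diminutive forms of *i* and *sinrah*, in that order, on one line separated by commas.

ioz, sinrahe

The alternation tracks the final sound of the stem — -e when the stem ends in a consonant (*rofih*, *wuvefew*); -oz when the stem ends in a vowel (*dure*, *dafi*, *po*).
The final sound of *i* is /i/, which is a vowel, so the suffix is -oz, giving *ioz*.
*sinrah*: final sound = /h/, a consonant → -e → *sinrahe*.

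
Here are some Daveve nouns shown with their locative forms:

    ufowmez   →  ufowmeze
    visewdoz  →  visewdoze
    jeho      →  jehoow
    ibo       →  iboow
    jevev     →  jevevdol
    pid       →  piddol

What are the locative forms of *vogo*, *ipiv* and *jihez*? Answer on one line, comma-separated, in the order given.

vogoow, ipivdol, jiheze

Looking at the final sound of each stem: -e when the stem ends in a sibilant (*ufowmez*, *visewdoz*); -dol when the stem ends in a non-sibilant consonant (*jevev*, *pid*); -ow when the stem ends in a vowel (*jeho*, *ibo*).
*vogo*: final sound = /o/, a vowel → -ow → *vogoow*.
*ipiv* — final sound /v/ (a non-sibilant consonant) → -dol → *ipivdol*.
*jihez* — final sound /z/ (a sibilant) → -e → *jiheze*.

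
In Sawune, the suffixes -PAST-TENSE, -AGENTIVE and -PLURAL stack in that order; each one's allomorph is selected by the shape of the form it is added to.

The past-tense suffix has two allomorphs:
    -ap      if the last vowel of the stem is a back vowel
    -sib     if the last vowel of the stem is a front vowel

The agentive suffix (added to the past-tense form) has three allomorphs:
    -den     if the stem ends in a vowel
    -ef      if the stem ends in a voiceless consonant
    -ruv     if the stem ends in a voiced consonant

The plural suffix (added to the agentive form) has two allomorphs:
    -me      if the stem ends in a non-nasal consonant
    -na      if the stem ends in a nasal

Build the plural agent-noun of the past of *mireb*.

The last vowel of *mireb* is /e/, which is a front vowel, so the past-tense suffix is -sib, giving *mirebsib*.
The past-tense form *mirebsib* — final sound /b/ (a voiced consonant) → -ruv → *mirebsibruv*.
Since the final consonant of the agentive form *mirebsibruv* is /v/ (non-nasal), it takes -me, giving *mirebsibruvme*.

mirebsibruvme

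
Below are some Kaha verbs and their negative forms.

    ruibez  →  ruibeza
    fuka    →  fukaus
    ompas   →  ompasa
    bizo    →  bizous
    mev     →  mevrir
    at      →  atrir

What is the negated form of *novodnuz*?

novodnuza

The suffix is conditioned by the final sound: -a when the stem ends in a sibilant (*ruibez*, *ompas*); -rir when the stem ends in a non-sibilant consonant (*mev*, *at*); -us when the stem ends in a vowel (*fuka*, *bizo*).
*novodnuz*: final sound = /z/, a sibilant → -a → *novodnuza*.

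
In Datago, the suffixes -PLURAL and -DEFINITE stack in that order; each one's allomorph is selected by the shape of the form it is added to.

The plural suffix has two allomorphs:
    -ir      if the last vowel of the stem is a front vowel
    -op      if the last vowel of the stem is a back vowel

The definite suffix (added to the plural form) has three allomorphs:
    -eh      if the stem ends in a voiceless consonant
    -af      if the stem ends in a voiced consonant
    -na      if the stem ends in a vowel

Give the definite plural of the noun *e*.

eiraf

*e*: last vowel = /e/, a front vowel → -ir → *eir*.
The plural form *eir*: final sound = /r/, a voiced consonant → -af → *eiraf*.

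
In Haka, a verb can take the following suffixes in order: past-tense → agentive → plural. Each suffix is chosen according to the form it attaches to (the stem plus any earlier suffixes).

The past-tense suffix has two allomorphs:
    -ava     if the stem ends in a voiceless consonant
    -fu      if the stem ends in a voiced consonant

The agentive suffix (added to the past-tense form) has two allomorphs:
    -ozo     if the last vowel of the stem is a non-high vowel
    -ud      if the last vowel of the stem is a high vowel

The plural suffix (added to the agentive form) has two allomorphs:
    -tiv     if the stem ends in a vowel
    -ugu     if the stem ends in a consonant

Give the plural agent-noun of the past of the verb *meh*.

The final consonant of *meh* is /h/, which is voiceless, so the past-tense suffix is -ava, giving *mehava*.
Since the last vowel of the past-tense form *mehava* is /a/ (a non-high vowel), it takes -ozo, giving *mehavaozo*.
The agentive form *mehavaozo* — final sound /o/ (a vowel) → -tiv → *mehavaozotiv*.

mehavaozotiv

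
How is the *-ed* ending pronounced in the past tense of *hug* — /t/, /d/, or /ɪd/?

The stem *hug* ends in a voiced sound other than /d/.
The -ed suffix is realized as /ɪd/ after /t, d/; as /t/ after other voiceless consonants; and as /d/ after other voiced sounds.
So -ed on *hug* is pronounced /d/.

/d/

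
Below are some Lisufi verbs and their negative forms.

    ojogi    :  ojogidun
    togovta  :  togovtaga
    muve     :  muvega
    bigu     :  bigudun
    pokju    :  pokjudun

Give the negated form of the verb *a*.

aga

The pattern is height harmony: -dun when the last vowel of the stem is a high vowel (*ojogi*, *bigu*, *pokju*); -ga when the last vowel of the stem is a non-high vowel (*togovta*, *muve*).
Since the last vowel of *a* is /a/ (a non-high vowel), it takes -ga, giving *aga*.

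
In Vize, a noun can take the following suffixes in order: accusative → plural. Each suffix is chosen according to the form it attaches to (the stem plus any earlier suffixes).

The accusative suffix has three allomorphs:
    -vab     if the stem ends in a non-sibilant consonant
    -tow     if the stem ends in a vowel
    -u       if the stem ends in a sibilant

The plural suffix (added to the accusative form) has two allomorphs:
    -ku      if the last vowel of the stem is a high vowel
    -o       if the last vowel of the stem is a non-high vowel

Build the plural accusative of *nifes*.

nifesuku

Since the final sound of *nifes* is /s/ (a sibilant), it takes -u, giving *nifesu*.
The last vowel of the accusative form *nifesu* is /u/, which is a high vowel, so the plural suffix is -ku, giving *nifesuku*.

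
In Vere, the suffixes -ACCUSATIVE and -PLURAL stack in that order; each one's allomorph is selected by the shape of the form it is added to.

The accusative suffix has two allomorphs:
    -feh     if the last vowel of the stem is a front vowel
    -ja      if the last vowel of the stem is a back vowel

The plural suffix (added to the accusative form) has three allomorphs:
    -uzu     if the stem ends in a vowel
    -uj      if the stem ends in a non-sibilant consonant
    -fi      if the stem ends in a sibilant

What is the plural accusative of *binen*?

*binen*: last vowel = /e/, a front vowel → -feh → *binenfeh*.
Since the final sound of the accusative form *binenfeh* is /h/ (a non-sibilant consonant), it takes -uj, giving *binenfehuj*.

binenfehuj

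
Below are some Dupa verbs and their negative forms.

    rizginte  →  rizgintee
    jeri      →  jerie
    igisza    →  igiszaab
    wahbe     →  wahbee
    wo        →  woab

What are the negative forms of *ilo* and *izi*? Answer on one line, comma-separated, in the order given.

iloab, izie

The alternation tracks the last vowel of the stem — -e when the last vowel of the stem is a front vowel (*rizginte*, *jeri*, *wahbe*); -ab when the last vowel of the stem is a back vowel (*igisza*, *wo*).
The last vowel of *ilo* is /o/, which is a back vowel, so the suffix is -ab, giving *iloab*.
*izi*: last vowel = /i/, a front vowel → -e → *izie*.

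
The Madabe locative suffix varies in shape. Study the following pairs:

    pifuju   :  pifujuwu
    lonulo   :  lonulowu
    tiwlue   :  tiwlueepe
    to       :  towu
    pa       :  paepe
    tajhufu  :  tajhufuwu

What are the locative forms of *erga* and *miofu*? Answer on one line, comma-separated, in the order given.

The alternation tracks the last vowel of the stem — -wu when the last vowel of the stem is a rounded vowel (*pifuju*, *lonulo*, *to*, *tajhufu*); -epe when the last vowel of the stem is an unrounded vowel (*tiwlue*, *pa*).
*erga*: last vowel = /a/, an unrounded vowel → -epe → *ergaepe*.
*miofu*: last vowel = /u/, a rounded vowel → -wu → *miofuwu*.

ergaepe, miofuwu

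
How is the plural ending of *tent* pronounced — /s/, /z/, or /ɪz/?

The stem *tent* ends in a voiceless non-sibilant consonant.
The plural suffix surfaces as /ɪz/ after sibilants, /s/ after other voiceless consonants, and /z/ after other voiced sounds.
So the plural -s on *tent* is pronounced /s/.

/s/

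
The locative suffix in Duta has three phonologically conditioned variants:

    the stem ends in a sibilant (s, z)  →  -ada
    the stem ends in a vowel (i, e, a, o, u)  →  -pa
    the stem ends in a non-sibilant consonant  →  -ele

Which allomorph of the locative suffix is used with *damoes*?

-ada

*damoes*: final sound = /s/, a sibilant → -ada.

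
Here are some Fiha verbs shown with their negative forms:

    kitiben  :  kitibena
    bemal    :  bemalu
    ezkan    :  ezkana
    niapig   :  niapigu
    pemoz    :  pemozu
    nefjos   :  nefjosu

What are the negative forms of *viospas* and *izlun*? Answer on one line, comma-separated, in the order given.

The suffix is conditioned by the final consonant: -a when the stem ends in a nasal (*kitiben*, *ezkan*); -u when the stem ends in a non-nasal consonant (*bemal*, *niapig*, *pemoz*, *nefjos*).
Since the final consonant of *viospas* is /s/ (non-nasal), it takes -u, giving *viospasu*.
*izlun*: final consonant = /n/, a nasal → -a → *izluna*.

viospasu, izluna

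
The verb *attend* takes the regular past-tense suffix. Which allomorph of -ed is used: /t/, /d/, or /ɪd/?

/ɪd/

The stem *attend* ends in /t/ or /d/.
The -ed suffix is realized as /ɪd/ after /t, d/; as /t/ after other voiceless consonants; and as /d/ after other voiced sounds.
So -ed on *attend* is pronounced /ɪd/.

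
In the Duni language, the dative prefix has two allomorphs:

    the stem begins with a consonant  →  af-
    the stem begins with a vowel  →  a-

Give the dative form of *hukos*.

afhukos

Since the first sound of *hukos* is /h/ (a consonant), it takes af-, giving *afhukos*.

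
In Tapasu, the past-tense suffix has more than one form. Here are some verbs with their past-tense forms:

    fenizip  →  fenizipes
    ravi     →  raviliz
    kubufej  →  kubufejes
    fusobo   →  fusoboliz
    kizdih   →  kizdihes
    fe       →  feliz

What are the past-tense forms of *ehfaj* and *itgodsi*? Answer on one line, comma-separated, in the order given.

ehfajes, itgodsiliz

Looking at the final sound of each stem: -es when the stem ends in a consonant (*fenizip*, *kubufej*, *kizdih*); -liz when the stem ends in a vowel (*ravi*, *fusobo*, *fe*).
*ehfaj* — final sound /j/ (a consonant) → -es → *ehfajes*.
*itgodsi*: final sound = /i/, a vowel → -liz → *itgodsiliz*.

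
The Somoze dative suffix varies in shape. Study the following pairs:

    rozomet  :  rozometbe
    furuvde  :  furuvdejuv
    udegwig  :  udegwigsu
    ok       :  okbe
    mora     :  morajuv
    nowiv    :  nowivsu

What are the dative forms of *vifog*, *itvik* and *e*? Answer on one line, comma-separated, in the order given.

Looking at the final sound of each stem: -be when the stem ends in a voiceless consonant (*rozomet*, *ok*); -su when the stem ends in a voiced consonant (*udegwig*, *nowiv*); -juv when the stem ends in a vowel (*furuvde*, *mora*).
Since the final sound of *vifog* is /g/ (a voiced consonant), it takes -su, giving *vifogsu*.
*itvik* — final sound /k/ (a voiceless consonant) → -be → *itvikbe*.
Since the final sound of *e* is /e/ (a vowel), it takes -juv, giving *ejuv*.

vifogsu, itvikbe, ejuv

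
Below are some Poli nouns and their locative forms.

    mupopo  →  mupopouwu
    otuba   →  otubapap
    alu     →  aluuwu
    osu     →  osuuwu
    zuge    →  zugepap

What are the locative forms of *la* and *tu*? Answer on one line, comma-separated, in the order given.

lapap, tuuwu

The pattern is rounding harmony: -uwu when the last vowel of the stem is a rounded vowel (*mupopo*, *alu*, *osu*); -pap when the last vowel of the stem is an unrounded vowel (*otuba*, *zuge*).
*la* — last vowel /a/ (an unrounded vowel) → -pap → *lapap*.
The last vowel of *tu* is /u/, which is a rounded vowel, so the suffix is -uwu, giving *tuuwu*.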